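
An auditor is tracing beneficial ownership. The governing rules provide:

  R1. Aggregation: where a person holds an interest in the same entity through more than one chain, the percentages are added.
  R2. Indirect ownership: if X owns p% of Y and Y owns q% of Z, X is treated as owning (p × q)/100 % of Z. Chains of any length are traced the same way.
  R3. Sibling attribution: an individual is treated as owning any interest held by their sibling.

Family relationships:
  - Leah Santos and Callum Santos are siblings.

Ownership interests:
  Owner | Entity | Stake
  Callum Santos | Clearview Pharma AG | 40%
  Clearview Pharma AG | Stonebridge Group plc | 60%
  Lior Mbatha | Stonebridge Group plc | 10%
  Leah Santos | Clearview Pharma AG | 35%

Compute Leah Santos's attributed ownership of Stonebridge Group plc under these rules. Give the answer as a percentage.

By sibling attribution (R3), Leah Santos is treated as also owning Callum Santos's interest in Clearview Pharma AG, giving 35% + 40% = 75%.
Chain via Clearview Pharma AG (R2): 75% × 60% = 45% of Stonebridge Group plc.

45%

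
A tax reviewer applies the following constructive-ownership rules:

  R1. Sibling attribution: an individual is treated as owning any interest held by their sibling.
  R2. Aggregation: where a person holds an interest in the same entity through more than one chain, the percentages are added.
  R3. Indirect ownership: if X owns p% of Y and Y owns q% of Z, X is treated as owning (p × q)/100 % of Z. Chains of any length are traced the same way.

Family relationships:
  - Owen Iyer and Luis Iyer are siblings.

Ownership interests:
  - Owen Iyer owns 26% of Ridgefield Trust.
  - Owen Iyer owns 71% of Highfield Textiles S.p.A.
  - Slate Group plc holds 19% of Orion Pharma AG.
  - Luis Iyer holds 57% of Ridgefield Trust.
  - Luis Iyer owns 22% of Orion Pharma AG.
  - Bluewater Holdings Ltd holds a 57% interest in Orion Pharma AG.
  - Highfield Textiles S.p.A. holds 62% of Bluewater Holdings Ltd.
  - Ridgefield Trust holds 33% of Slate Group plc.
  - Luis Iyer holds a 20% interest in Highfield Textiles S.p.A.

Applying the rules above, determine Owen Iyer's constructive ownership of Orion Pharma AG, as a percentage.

By sibling attribution (R1), Owen Iyer is treated as also owning Luis Iyer's interest in Highfield Textiles S.p.A, giving 71% + 20% = 91%.
By sibling attribution (R1), Owen Iyer is treated as also owning Luis Iyer's interest in Ridgefield Trust, giving 26% + 57% = 83%.
By sibling attribution (R1), Owen Iyer is treated as owning Luis Iyer's 22% interest in Orion Pharma AG.
Chain via Highfield Textiles S.p.A. → Bluewater Holdings Ltd (R3): 91% × 62% × 57% = 32.1594% of Orion Pharma AG.
Chain via Ridgefield Trust → Slate Group plc (R3): 83% × 33% × 19% = 5.2041% of Orion Pharma AG.
Direct interest in Orion Pharma AG: 22%.
Aggregating (R2): 32.1594% + 5.2041% + 22% = 59.3635%.

59.3635%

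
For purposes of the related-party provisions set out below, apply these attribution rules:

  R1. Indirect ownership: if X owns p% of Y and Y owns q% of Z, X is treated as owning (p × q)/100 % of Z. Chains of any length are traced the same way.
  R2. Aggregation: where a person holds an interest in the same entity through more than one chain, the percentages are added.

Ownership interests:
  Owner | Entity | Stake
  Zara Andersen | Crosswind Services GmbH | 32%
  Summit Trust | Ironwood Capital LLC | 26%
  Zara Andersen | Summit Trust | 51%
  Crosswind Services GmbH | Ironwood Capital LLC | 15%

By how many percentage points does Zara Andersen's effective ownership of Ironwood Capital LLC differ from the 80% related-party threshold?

61.94

Chain via Summit Trust (R1): 51% × 26% = 13.26% of Ironwood Capital LLC.
Chain via Crosswind Services GmbH (R1): 32% × 15% = 4.8% of Ironwood Capital LLC.
Aggregating (R2): 13.26% + 4.8% = 18.06%.
18.06% falls short of the 80% threshold by 61.94 percentage points.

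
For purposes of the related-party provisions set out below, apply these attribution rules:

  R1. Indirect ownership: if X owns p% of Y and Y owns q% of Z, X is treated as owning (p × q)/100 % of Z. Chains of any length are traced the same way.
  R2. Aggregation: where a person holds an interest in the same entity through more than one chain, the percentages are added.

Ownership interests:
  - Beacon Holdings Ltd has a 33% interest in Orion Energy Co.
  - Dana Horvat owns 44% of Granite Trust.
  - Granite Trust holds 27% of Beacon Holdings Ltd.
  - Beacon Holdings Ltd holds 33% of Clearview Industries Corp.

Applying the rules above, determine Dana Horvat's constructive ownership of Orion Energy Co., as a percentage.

3.9204%

Chain via Granite Trust → Beacon Holdings Ltd (R1): 44% × 27% × 33% = 3.9204% of Orion Energy Co.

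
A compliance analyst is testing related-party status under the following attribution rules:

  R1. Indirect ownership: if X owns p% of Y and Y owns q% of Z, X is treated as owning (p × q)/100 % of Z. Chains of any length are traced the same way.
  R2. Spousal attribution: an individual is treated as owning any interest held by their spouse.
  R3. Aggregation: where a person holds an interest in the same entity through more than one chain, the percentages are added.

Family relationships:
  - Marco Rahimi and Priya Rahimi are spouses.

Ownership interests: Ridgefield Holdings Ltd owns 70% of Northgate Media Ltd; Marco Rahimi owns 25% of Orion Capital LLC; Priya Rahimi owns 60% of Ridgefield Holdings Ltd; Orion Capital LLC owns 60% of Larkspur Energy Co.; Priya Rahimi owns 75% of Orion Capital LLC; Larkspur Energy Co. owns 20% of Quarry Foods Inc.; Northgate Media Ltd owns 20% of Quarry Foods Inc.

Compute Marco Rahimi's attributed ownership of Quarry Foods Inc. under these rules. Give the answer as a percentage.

By spousal attribution (R2), Marco Rahimi is treated as also owning Priya Rahimi's interest in Orion Capital LLC, giving 25% + 75% = 100%.
By spousal attribution (R2), Marco Rahimi is treated as owning Priya Rahimi's 60% interest in Ridgefield Holdings Ltd.
Chain via Orion Capital LLC → Larkspur Energy Co. (R1): 100% × 60% × 20% = 12% of Quarry Foods Inc.
Chain via Ridgefield Holdings Ltd → Northgate Media Ltd (R1): 60% × 70% × 20% = 8.4% of Quarry Foods Inc.
Aggregating (R3): 12% + 8.4% = 20.4%.

20.4%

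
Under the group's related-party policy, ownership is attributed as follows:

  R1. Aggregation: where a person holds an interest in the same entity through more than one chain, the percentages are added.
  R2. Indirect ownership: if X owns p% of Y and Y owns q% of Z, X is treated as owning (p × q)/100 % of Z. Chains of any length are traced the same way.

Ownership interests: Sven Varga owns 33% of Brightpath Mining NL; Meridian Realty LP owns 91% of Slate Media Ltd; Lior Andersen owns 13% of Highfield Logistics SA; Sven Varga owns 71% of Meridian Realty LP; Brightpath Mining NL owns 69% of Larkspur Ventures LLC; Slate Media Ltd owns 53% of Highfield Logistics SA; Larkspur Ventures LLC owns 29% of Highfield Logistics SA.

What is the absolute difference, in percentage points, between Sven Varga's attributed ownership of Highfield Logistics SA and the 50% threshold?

Chain via Brightpath Mining NL → Larkspur Ventures LLC (R2): 33% × 69% × 29% = 6.6033% of Highfield Logistics SA.
Chain via Meridian Realty LP → Slate Media Ltd (R2): 71% × 91% × 53% = 34.2433% of Highfield Logistics SA.
Aggregating (R1): 6.6033% + 34.2433% = 40.8466%.
40.8466% falls short of the 50% threshold by 9.1534 percentage points.

9.1534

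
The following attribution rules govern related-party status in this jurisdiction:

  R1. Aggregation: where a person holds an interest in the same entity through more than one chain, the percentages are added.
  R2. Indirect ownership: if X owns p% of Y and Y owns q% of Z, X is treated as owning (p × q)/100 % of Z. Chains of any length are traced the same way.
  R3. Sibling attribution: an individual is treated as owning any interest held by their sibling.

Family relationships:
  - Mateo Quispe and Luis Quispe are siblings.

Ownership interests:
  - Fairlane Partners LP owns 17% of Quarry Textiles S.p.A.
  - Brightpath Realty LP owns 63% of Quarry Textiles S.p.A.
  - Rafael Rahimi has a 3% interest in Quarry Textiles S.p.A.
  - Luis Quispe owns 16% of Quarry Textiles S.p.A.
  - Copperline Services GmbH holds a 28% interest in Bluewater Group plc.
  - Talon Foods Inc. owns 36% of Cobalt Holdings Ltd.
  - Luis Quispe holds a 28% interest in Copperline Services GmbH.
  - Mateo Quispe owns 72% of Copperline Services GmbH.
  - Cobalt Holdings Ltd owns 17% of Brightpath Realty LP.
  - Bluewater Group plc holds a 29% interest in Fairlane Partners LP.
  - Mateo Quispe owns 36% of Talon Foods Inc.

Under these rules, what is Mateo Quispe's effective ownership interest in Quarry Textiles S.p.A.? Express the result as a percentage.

18.768416%

By sibling attribution (R3), Mateo Quispe is treated as also owning Luis Quispe's interest in Copperline Services GmbH, giving 72% + 28% = 100%.
By sibling attribution (R3), Mateo Quispe is treated as owning Luis Quispe's 16% interest in Quarry Textiles S.p.A.
Chain via Copperline Services GmbH → Bluewater Group plc → Fairlane Partners LP (R2): 100% × 28% × 29% × 17% = 1.3804% of Quarry Textiles S.p.A.
Chain via Talon Foods Inc. → Cobalt Holdings Ltd → Brightpath Realty LP (R2): 36% × 36% × 17% × 63% = 1.388016% of Quarry Textiles S.p.A.
Direct interest in Quarry Textiles S.p.A: 16%.
Aggregating (R1): 1.3804% + 1.388016% + 16% = 18.768416%.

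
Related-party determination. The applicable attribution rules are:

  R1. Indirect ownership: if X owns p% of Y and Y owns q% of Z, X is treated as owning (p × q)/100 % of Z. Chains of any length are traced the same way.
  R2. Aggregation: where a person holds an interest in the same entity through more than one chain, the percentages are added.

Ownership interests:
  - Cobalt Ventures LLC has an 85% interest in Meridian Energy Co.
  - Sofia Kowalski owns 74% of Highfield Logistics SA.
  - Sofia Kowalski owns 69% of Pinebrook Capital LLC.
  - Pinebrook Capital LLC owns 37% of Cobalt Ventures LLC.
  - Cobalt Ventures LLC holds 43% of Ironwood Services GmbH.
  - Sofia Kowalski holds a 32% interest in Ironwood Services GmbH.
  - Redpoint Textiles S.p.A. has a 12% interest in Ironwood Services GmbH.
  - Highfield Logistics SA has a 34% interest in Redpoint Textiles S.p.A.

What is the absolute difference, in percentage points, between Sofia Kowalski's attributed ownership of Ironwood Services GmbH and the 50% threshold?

4.0029

Chain via Highfield Logistics SA → Redpoint Textiles S.p.A. (R1): 74% × 34% × 12% = 3.0192% of Ironwood Services GmbH.
Chain via Pinebrook Capital LLC → Cobalt Ventures LLC (R1): 69% × 37% × 43% = 10.9779% of Ironwood Services GmbH.
Direct interest in Ironwood Services GmbH: 32%.
Aggregating (R2): 3.0192% + 10.9779% + 32% = 45.9971%.
45.9971% falls short of the 50% threshold by 4.0029 percentage points.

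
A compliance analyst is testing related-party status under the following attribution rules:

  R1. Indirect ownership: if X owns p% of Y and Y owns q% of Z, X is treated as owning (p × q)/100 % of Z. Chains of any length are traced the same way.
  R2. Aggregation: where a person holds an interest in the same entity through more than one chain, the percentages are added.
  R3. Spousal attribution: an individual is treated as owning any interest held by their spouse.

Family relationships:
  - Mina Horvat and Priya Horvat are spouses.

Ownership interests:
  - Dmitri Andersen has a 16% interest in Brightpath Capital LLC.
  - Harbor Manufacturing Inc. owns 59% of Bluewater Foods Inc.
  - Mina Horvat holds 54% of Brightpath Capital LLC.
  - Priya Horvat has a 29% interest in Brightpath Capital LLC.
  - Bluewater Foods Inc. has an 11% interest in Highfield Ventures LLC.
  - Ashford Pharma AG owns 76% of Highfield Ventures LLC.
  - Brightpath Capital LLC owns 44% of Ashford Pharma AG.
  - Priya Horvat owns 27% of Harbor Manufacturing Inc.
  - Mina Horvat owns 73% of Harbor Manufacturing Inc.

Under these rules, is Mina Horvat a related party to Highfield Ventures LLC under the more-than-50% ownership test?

No

By spousal attribution (R3), Mina Horvat is treated as also owning Priya Horvat's interest in Brightpath Capital LLC, giving 54% + 29% = 83%.
By spousal attribution (R3), Mina Horvat is treated as also owning Priya Horvat's interest in Harbor Manufacturing Inc, giving 73% + 27% = 100%.
Chain via Brightpath Capital LLC → Ashford Pharma AG (R1): 83% × 44% × 76% = 27.7552% of Highfield Ventures LLC.
Chain via Harbor Manufacturing Inc. → Bluewater Foods Inc. (R1): 100% × 59% × 11% = 6.49% of Highfield Ventures LLC.
Aggregating (R2): 27.7552% + 6.49% = 34.2452%.
34.2452% does not exceed the 50% threshold, so Mina is not a related party to Highfield Ventures LLC.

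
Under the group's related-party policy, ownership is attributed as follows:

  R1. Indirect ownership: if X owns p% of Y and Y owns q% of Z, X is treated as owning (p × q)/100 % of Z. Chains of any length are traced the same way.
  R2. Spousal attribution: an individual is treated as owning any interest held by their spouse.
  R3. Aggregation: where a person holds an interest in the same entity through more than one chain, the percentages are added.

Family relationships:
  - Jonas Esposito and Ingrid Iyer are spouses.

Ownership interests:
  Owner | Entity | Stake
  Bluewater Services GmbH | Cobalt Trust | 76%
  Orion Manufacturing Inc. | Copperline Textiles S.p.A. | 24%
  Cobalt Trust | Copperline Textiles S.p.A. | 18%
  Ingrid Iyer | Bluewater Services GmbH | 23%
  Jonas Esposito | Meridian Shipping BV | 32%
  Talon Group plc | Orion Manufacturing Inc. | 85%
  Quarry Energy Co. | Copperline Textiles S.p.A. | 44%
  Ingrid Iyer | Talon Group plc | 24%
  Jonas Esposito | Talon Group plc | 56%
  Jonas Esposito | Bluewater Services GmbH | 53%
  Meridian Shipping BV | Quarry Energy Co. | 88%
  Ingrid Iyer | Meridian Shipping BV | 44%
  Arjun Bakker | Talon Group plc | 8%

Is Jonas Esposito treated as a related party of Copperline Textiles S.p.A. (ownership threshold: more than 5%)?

By spousal attribution (R2), Jonas Esposito is treated as also owning Ingrid Iyer's interest in Bluewater Services GmbH, giving 53% + 23% = 76%.
By spousal attribution (R2), Jonas Esposito is treated as also owning Ingrid Iyer's interest in Meridian Shipping BV, giving 32% + 44% = 76%.
By spousal attribution (R2), Jonas Esposito is treated as also owning Ingrid Iyer's interest in Talon Group plc, giving 56% + 24% = 80%.
Chain via Bluewater Services GmbH → Cobalt Trust (R1): 76% × 76% × 18% = 10.3968% of Copperline Textiles S.p.A.
Chain via Meridian Shipping BV → Quarry Energy Co. (R1): 76% × 88% × 44% = 29.4272% of Copperline Textiles S.p.A.
Chain via Talon Group plc → Orion Manufacturing Inc. (R1): 80% × 85% × 24% = 16.32% of Copperline Textiles S.p.A.
Aggregating (R3): 10.3968% + 29.4272% + 16.32% = 56.144%.
56.144% exceeds the 5% threshold, so Jonas is a related party to Copperline Textiles S.p.A.

Yes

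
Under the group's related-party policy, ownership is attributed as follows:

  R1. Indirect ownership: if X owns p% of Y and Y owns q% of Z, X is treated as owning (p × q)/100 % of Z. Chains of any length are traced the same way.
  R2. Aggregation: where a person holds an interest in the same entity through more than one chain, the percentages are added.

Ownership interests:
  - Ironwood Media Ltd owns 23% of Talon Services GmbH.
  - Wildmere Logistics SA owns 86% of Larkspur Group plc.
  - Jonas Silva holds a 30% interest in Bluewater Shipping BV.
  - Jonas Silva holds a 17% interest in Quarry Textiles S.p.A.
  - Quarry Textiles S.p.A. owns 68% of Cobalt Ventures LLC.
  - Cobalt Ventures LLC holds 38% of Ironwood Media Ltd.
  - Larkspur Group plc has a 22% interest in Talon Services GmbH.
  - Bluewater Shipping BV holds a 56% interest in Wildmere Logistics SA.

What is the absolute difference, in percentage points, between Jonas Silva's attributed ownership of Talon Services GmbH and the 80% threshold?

Chain via Bluewater Shipping BV → Wildmere Logistics SA → Larkspur Group plc (R1): 30% × 56% × 86% × 22% = 3.17856% of Talon Services GmbH.
Chain via Quarry Textiles S.p.A. → Cobalt Ventures LLC → Ironwood Media Ltd (R1): 17% × 68% × 38% × 23% = 1.010344% of Talon Services GmbH.
Aggregating (R2): 3.17856% + 1.010344% = 4.188904%.
4.188904% falls short of the 80% threshold by 75.811096 percentage points.

75.811096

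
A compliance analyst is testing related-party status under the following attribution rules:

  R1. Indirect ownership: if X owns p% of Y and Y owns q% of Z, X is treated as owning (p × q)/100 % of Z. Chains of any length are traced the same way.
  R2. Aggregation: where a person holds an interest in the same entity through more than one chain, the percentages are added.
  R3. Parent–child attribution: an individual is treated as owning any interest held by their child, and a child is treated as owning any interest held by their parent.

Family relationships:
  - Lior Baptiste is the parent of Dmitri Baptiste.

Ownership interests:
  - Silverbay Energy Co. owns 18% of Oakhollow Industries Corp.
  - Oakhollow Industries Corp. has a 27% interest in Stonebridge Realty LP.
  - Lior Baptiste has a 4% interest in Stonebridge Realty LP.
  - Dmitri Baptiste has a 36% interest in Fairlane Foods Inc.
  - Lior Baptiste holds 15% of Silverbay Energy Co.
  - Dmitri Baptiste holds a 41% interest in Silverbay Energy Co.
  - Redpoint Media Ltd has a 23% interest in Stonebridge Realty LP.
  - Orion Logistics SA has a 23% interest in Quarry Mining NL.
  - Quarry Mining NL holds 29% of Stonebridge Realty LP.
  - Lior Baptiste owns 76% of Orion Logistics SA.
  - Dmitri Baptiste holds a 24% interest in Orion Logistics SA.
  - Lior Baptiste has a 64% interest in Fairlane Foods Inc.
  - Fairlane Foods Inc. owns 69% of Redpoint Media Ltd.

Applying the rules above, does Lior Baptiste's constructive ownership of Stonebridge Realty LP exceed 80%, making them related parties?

By parent–child attribution (R3), Lior Baptiste is treated as also owning Dmitri Baptiste's interest in Orion Logistics SA, giving 76% + 24% = 100%.
By parent–child attribution (R3), Lior Baptiste is treated as also owning Dmitri Baptiste's interest in Fairlane Foods Inc, giving 64% + 36% = 100%.
By parent–child attribution (R3), Lior Baptiste is treated as also owning Dmitri Baptiste's interest in Silverbay Energy Co, giving 15% + 41% = 56%.
Chain via Orion Logistics SA → Quarry Mining NL (R1): 100% × 23% × 29% = 6.67% of Stonebridge Realty LP.
Chain via Fairlane Foods Inc. → Redpoint Media Ltd (R1): 100% × 69% × 23% = 15.87% of Stonebridge Realty LP.
Chain via Silverbay Energy Co. → Oakhollow Industries Corp. (R1): 56% × 18% × 27% = 2.7216% of Stonebridge Realty LP.
Direct interest in Stonebridge Realty LP: 4%.
Aggregating (R2): 6.67% + 15.87% + 2.7216% + 4% = 29.2616%.
29.2616% does not exceed the 80% threshold, so Lior is not a related party to Stonebridge Realty LP.

No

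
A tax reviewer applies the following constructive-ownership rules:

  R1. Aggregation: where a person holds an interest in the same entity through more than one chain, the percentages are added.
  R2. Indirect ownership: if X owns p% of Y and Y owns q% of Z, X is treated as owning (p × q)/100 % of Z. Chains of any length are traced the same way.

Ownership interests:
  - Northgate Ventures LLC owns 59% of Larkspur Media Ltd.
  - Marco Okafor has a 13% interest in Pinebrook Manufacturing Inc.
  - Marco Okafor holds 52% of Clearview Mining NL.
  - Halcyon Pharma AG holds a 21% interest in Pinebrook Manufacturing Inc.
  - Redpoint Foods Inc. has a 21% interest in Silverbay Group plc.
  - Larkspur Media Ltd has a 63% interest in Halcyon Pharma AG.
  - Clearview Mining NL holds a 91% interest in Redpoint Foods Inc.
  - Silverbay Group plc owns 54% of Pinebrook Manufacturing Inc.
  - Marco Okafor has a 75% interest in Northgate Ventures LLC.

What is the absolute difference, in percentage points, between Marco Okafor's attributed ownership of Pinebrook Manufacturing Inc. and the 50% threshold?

Chain via Clearview Mining NL → Redpoint Foods Inc. → Silverbay Group plc (R2): 52% × 91% × 21% × 54% = 5.366088% of Pinebrook Manufacturing Inc.
Chain via Northgate Ventures LLC → Larkspur Media Ltd → Halcyon Pharma AG (R2): 75% × 59% × 63% × 21% = 5.854275% of Pinebrook Manufacturing Inc.
Direct interest in Pinebrook Manufacturing Inc: 13%.
Aggregating (R1): 5.366088% + 5.854275% + 13% = 24.220363%.
24.220363% falls short of the 50% threshold by 25.779637 percentage points.

25.779637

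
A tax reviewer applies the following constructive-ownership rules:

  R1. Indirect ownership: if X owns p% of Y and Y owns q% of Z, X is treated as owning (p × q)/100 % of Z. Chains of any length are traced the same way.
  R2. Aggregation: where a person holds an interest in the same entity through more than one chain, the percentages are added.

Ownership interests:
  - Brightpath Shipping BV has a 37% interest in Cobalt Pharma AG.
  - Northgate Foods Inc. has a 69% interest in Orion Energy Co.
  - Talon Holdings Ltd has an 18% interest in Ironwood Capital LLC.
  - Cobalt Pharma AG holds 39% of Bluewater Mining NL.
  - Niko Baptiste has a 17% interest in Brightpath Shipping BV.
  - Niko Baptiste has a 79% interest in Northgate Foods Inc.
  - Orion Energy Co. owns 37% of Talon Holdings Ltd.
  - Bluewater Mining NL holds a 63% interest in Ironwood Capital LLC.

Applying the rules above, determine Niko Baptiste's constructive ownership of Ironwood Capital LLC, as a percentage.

5.175819%

Chain via Brightpath Shipping BV → Cobalt Pharma AG → Bluewater Mining NL (R1): 17% × 37% × 39% × 63% = 1.545453% of Ironwood Capital LLC.
Chain via Northgate Foods Inc. → Orion Energy Co. → Talon Holdings Ltd (R1): 79% × 69% × 37% × 18% = 3.630366% of Ironwood Capital LLC.
Aggregating (R2): 1.545453% + 3.630366% = 5.175819%.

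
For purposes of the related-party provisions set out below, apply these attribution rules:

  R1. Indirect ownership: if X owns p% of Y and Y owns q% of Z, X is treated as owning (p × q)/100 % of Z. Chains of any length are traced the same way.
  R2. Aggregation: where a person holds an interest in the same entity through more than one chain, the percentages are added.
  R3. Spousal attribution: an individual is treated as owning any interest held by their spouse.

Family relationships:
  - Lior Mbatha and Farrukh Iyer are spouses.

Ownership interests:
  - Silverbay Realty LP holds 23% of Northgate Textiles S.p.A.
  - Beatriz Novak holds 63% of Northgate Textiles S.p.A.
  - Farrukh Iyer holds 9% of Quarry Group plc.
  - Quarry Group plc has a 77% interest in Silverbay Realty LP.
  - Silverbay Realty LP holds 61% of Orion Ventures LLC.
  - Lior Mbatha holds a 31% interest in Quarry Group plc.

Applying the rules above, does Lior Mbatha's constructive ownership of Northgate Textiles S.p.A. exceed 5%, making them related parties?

Yes

By spousal attribution (R3), Lior Mbatha is treated as also owning Farrukh Iyer's interest in Quarry Group plc, giving 31% + 9% = 40%.
Chain via Quarry Group plc → Silverbay Realty LP (R1): 40% × 77% × 23% = 7.084% of Northgate Textiles S.p.A.
7.084% exceeds the 5% threshold, so Lior is a related party to Northgate Textiles S.p.A.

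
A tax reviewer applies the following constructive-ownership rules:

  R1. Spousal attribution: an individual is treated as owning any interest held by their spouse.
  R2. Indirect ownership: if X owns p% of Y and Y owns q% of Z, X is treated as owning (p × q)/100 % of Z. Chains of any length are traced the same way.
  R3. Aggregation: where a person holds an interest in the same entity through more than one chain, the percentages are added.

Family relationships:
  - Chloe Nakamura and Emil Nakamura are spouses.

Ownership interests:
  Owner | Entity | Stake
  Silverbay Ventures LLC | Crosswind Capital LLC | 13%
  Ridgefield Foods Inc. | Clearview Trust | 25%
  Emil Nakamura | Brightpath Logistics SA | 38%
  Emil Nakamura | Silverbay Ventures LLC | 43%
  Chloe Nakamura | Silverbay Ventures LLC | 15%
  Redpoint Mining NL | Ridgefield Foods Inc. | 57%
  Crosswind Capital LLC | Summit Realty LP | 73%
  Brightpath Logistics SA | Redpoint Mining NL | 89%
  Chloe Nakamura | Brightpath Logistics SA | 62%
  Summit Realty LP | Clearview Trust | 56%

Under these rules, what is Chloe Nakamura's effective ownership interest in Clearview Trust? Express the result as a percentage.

By spousal attribution (R1), Chloe Nakamura is treated as also owning Emil Nakamura's interest in Silverbay Ventures LLC, giving 15% + 43% = 58%.
By spousal attribution (R1), Chloe Nakamura is treated as also owning Emil Nakamura's interest in Brightpath Logistics SA, giving 62% + 38% = 100%.
Chain via Silverbay Ventures LLC → Crosswind Capital LLC → Summit Realty LP (R2): 58% × 13% × 73% × 56% = 3.082352% of Clearview Trust.
Chain via Brightpath Logistics SA → Redpoint Mining NL → Ridgefield Foods Inc. (R2): 100% × 89% × 57% × 25% = 12.6825% of Clearview Trust.
Aggregating (R3): 3.082352% + 12.6825% = 15.764852%.

15.764852%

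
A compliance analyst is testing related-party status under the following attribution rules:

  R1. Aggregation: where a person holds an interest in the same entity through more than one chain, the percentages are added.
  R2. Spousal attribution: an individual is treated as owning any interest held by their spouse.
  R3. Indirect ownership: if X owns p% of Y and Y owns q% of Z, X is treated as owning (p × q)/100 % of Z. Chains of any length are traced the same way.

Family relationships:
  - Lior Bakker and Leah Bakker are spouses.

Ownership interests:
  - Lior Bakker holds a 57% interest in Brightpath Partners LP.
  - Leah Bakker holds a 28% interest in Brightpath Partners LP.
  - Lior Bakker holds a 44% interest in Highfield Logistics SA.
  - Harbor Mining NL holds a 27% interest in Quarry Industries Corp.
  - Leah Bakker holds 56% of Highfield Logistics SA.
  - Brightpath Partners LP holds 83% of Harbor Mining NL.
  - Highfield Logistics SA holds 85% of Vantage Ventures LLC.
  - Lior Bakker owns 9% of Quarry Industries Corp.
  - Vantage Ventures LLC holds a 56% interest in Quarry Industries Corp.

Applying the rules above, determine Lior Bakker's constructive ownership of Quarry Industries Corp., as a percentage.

By spousal attribution (R2), Lior Bakker is treated as also owning Leah Bakker's interest in Brightpath Partners LP, giving 57% + 28% = 85%.
By spousal attribution (R2), Lior Bakker is treated as also owning Leah Bakker's interest in Highfield Logistics SA, giving 44% + 56% = 100%.
Chain via Brightpath Partners LP → Harbor Mining NL (R3): 85% × 83% × 27% = 19.0485% of Quarry Industries Corp.
Chain via Highfield Logistics SA → Vantage Ventures LLC (R3): 100% × 85% × 56% = 47.6% of Quarry Industries Corp.
Direct interest in Quarry Industries Corp: 9%.
Aggregating (R1): 19.0485% + 47.6% + 9% = 75.6485%.

75.6485%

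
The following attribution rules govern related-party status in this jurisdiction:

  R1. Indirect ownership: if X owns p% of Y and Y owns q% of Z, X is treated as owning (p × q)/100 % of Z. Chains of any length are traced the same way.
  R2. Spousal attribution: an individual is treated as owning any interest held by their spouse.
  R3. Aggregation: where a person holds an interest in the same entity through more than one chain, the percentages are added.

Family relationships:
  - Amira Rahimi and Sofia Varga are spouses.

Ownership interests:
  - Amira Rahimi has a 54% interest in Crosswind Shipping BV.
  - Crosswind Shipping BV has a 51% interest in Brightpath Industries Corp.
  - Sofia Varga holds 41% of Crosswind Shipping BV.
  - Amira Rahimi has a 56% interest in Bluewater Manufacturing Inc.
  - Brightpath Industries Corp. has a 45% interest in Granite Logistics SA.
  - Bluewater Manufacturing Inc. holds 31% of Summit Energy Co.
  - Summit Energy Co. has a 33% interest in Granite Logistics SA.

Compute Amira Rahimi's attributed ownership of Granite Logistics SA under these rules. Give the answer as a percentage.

By spousal attribution (R2), Amira Rahimi is treated as also owning Sofia Varga's interest in Crosswind Shipping BV, giving 54% + 41% = 95%.
Chain via Bluewater Manufacturing Inc. → Summit Energy Co. (R1): 56% × 31% × 33% = 5.7288% of Granite Logistics SA.
Chain via Crosswind Shipping BV → Brightpath Industries Corp. (R1): 95% × 51% × 45% = 21.8025% of Granite Logistics SA.
Aggregating (R3): 5.7288% + 21.8025% = 27.5313%.

27.5313%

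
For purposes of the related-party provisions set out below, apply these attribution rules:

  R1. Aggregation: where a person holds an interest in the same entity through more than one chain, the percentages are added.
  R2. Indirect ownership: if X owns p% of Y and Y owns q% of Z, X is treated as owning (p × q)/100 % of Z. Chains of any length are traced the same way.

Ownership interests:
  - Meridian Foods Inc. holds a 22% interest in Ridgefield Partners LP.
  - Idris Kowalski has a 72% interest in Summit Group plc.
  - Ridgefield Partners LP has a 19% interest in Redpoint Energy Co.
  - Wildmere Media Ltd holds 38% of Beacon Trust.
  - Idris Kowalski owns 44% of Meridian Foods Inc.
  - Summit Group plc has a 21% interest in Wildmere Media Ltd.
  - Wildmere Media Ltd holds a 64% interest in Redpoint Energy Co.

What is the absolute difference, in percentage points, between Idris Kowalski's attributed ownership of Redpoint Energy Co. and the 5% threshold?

6.516

Chain via Summit Group plc → Wildmere Media Ltd (R2): 72% × 21% × 64% = 9.6768% of Redpoint Energy Co.
Chain via Meridian Foods Inc. → Ridgefield Partners LP (R2): 44% × 22% × 19% = 1.8392% of Redpoint Energy Co.
Aggregating (R1): 9.6768% + 1.8392% = 11.516%.
11.516% exceeds the 5% threshold by 6.516 percentage points.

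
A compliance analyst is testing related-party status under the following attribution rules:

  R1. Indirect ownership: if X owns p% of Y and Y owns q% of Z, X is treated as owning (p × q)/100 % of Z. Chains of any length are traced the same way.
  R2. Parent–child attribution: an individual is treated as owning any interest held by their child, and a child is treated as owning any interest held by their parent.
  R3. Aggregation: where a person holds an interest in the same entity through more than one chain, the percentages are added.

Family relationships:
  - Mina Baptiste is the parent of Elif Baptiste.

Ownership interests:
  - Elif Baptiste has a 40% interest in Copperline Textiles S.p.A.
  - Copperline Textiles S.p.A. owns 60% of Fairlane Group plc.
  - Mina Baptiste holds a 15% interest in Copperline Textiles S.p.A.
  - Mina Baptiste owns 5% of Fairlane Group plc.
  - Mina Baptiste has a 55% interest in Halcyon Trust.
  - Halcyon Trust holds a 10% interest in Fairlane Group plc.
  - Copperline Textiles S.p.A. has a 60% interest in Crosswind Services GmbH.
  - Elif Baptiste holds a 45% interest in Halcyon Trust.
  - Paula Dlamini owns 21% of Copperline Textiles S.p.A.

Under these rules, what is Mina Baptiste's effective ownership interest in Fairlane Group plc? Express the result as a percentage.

48%

By parent–child attribution (R2), Mina Baptiste is treated as also owning Elif Baptiste's interest in Copperline Textiles S.p.A, giving 15% + 40% = 55%.
By parent–child attribution (R2), Mina Baptiste is treated as also owning Elif Baptiste's interest in Halcyon Trust, giving 55% + 45% = 100%.
Chain via Copperline Textiles S.p.A. (R1): 55% × 60% = 33% of Fairlane Group plc.
Chain via Halcyon Trust (R1): 100% × 10% = 10% of Fairlane Group plc.
Direct interest in Fairlane Group plc: 5%.
Aggregating (R3): 33% + 10% + 5% = 48%.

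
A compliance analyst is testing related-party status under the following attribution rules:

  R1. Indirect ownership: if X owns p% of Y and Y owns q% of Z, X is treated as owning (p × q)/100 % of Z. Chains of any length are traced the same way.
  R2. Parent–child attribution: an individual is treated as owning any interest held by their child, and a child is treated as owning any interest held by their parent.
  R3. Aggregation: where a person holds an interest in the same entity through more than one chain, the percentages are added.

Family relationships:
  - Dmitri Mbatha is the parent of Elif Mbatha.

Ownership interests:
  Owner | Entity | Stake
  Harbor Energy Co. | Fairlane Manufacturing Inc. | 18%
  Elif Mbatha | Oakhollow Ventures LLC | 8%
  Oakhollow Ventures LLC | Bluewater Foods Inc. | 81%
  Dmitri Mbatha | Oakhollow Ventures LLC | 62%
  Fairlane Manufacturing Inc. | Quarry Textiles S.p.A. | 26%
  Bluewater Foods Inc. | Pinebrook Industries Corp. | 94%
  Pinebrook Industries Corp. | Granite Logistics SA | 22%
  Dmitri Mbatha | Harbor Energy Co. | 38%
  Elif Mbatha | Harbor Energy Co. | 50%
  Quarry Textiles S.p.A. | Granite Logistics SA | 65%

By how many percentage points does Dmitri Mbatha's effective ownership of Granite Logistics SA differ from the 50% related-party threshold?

35.59748

By parent–child attribution (R2), Dmitri Mbatha is treated as also owning Elif Mbatha's interest in Oakhollow Ventures LLC, giving 62% + 8% = 70%.
By parent–child attribution (R2), Dmitri Mbatha is treated as also owning Elif Mbatha's interest in Harbor Energy Co, giving 38% + 50% = 88%.
Chain via Oakhollow Ventures LLC → Bluewater Foods Inc. → Pinebrook Industries Corp. (R1): 70% × 81% × 94% × 22% = 11.72556% of Granite Logistics SA.
Chain via Harbor Energy Co. → Fairlane Manufacturing Inc. → Quarry Textiles S.p.A. (R1): 88% × 18% × 26% × 65% = 2.67696% of Granite Logistics SA.
Aggregating (R3): 11.72556% + 2.67696% = 14.40252%.
14.40252% falls short of the 50% threshold by 35.59748 percentage points.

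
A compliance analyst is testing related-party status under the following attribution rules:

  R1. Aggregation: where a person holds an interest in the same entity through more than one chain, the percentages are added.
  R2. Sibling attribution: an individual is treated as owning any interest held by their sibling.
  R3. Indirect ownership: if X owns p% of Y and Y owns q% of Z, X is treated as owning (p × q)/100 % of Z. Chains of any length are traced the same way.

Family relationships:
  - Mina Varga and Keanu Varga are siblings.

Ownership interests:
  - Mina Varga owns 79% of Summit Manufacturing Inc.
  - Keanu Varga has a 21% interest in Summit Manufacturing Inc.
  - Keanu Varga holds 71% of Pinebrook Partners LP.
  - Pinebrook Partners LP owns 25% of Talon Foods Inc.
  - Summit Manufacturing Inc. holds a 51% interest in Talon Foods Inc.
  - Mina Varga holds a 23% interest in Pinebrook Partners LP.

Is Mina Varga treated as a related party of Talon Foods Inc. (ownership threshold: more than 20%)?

By sibling attribution (R2), Mina Varga is treated as also owning Keanu Varga's interest in Summit Manufacturing Inc, giving 79% + 21% = 100%.
By sibling attribution (R2), Mina Varga is treated as also owning Keanu Varga's interest in Pinebrook Partners LP, giving 23% + 71% = 94%.
Chain via Summit Manufacturing Inc. (R3): 100% × 51% = 51% of Talon Foods Inc.
Chain via Pinebrook Partners LP (R3): 94% × 25% = 23.5% of Talon Foods Inc.
Aggregating (R1): 51% + 23.5% = 74.5%.
74.5% exceeds the 20% threshold, so Mina is a related party to Talon Foods Inc.

Yes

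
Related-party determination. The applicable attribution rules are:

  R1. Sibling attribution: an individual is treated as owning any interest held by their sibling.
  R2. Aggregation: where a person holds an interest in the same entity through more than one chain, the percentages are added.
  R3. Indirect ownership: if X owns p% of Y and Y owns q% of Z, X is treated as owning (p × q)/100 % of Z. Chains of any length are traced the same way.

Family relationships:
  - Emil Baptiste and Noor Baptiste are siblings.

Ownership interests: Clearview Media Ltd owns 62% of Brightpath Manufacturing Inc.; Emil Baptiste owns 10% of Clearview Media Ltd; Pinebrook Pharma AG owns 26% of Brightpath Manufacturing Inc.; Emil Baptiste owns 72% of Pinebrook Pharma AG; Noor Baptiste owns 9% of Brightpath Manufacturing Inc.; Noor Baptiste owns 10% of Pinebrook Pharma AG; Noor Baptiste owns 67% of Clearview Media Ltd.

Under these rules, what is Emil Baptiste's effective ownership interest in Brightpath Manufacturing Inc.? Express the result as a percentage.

By sibling attribution (R1), Emil Baptiste is treated as also owning Noor Baptiste's interest in Pinebrook Pharma AG, giving 72% + 10% = 82%.
By sibling attribution (R1), Emil Baptiste is treated as also owning Noor Baptiste's interest in Clearview Media Ltd, giving 10% + 67% = 77%.
By sibling attribution (R1), Emil Baptiste is treated as owning Noor Baptiste's 9% interest in Brightpath Manufacturing Inc.
Chain via Pinebrook Pharma AG (R3): 82% × 26% = 21.32% of Brightpath Manufacturing Inc.
Chain via Clearview Media Ltd (R3): 77% × 62% = 47.74% of Brightpath Manufacturing Inc.
Direct interest in Brightpath Manufacturing Inc: 9%.
Aggregating (R2): 21.32% + 47.74% + 9% = 78.06%.

78.06%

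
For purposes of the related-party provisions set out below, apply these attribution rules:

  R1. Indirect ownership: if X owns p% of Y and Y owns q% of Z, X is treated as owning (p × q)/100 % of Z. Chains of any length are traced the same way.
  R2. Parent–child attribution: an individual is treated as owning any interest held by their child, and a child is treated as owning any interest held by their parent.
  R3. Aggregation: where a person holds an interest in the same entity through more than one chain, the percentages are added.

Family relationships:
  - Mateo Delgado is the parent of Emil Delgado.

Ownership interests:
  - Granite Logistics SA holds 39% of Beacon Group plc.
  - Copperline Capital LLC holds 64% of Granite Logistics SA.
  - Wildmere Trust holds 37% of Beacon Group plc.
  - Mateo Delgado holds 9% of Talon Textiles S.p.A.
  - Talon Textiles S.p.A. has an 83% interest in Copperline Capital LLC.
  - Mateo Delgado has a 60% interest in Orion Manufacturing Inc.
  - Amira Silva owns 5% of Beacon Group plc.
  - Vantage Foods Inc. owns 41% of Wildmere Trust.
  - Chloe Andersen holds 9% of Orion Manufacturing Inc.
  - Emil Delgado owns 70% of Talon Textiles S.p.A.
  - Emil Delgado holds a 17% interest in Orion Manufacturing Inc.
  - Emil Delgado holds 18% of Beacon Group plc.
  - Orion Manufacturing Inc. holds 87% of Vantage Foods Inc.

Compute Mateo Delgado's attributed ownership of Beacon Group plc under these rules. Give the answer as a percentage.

By parent–child attribution (R2), Mateo Delgado is treated as also owning Emil Delgado's interest in Talon Textiles S.p.A, giving 9% + 70% = 79%.
By parent–child attribution (R2), Mateo Delgado is treated as also owning Emil Delgado's interest in Orion Manufacturing Inc, giving 60% + 17% = 77%.
By parent–child attribution (R2), Mateo Delgado is treated as owning Emil Delgado's 18% interest in Beacon Group plc.
Chain via Talon Textiles S.p.A. → Copperline Capital LLC → Granite Logistics SA (R1): 79% × 83% × 64% × 39% = 16.366272% of Beacon Group plc.
Chain via Orion Manufacturing Inc. → Vantage Foods Inc. → Wildmere Trust (R1): 77% × 87% × 41% × 37% = 10.162383% of Beacon Group plc.
Direct interest in Beacon Group plc: 18%.
Aggregating (R3): 16.366272% + 10.162383% + 18% = 44.528655%.

44.528655%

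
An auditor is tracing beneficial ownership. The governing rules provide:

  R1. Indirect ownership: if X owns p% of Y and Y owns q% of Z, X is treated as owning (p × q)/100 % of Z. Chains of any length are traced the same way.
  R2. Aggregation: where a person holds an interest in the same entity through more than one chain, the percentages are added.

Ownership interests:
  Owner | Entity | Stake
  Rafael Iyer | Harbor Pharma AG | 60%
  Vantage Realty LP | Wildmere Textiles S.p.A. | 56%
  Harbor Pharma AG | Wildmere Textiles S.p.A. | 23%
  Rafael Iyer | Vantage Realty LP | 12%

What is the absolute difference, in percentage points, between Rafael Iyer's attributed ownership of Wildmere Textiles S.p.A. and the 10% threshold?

Chain via Harbor Pharma AG (R1): 60% × 23% = 13.8% of Wildmere Textiles S.p.A.
Chain via Vantage Realty LP (R1): 12% × 56% = 6.72% of Wildmere Textiles S.p.A.
Aggregating (R2): 13.8% + 6.72% = 20.52%.
20.52% exceeds the 10% threshold by 10.52 percentage points.

10.52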